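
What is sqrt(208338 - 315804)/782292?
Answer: I*sqrt(107466)/782292 ≈ 0.00041905*I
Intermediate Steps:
sqrt(208338 - 315804)/782292 = sqrt(-107466)*(1/782292) = (I*sqrt(107466))*(1/782292) = I*sqrt(107466)/782292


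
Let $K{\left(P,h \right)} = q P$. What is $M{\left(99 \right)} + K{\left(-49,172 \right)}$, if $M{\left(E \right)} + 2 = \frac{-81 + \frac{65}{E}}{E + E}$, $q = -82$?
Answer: $\frac{39356839}{9801} \approx 4015.6$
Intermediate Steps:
$K{\left(P,h \right)} = - 82 P$
$M{\left(E \right)} = -2 + \frac{-81 + \frac{65}{E}}{2 E}$ ($M{\left(E \right)} = -2 + \frac{-81 + \frac{65}{E}}{E + E} = -2 + \frac{-81 + \frac{65}{E}}{2 E}$)
$M{\left(99 \right)} + K{\left(-49,172 \right)} = \left(-2 - \frac{81}{2 \cdot 99} + \frac{65}{2 \cdot 9801}\right) - -4018 = \left(-2 - \frac{9}{22} + \frac{65}{2} \cdot \frac{1}{9801}\right) + 4018 = \left(-2 - \frac{9}{22} + \frac{65}{19602}\right) + 4018 = - \frac{23579}{9801} + 4018 = \frac{39356839}{9801}$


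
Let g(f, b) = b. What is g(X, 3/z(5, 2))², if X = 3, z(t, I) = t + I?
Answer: 9/49 ≈ 0.18367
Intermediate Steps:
z(t, I) = I + t
g(X, 3/z(5, 2))² = (3/(2 + 5))² = (3/7)² = 9/49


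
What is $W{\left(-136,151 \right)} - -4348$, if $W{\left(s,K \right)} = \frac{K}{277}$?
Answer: $\frac{1204547}{277} \approx 4348.5$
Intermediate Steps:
$W{\left(s,K \right)} = \frac{K}{277}$ ($W{\left(s,K \right)} = K \frac{1}{277} = \frac{K}{277}$)
$W{\left(-136,151 \right)} - -4348 = \frac{1}{277} \cdot 151 - -4348 = \frac{151}{277} + 4348 = \frac{1204547}{277}$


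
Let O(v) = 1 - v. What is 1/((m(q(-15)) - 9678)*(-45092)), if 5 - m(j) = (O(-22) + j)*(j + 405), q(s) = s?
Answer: 1/576861956 ≈ 1.7335e-9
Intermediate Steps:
m(j) = 5 - (23 + j)*(405 + j) (m(j) = 5 - ((1 - 1*(-22)) + j)*(j + 405) = 5 - ((1 + 22) + j)*(405 + j) = 5 - (23 + j)*(405 + j))
1/((m(q(-15)) - 9678)*(-45092)) = 1/((-9310 - 1*(-15)**2 - 428*(-15)) - 9678*(-45092)) = -1/45092/((-9310 - 1*225 + 6420) - 9678) = -1/45092/((-9310 - 225 + 6420) - 9678) = -1/45092/(-3115 - 9678) = -1/45092/(-12793) = -1/12793*(-1/45092) = 1/576861956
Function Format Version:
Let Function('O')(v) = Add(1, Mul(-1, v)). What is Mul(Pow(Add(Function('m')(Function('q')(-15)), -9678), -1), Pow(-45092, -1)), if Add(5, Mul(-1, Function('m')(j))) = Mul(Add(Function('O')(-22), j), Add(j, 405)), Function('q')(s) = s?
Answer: Rational(1, 576861956) ≈ 1.7335e-9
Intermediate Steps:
Function('m')(j) = Add(5, Mul(-1, Add(23, j), Add(405, j))) (Function('m')(j) = Add(5, Mul(-1, Mul(Add(Add(1, Mul(-1, -22)), j), Add(j, 405)))) = Add(5, Mul(-1, Mul(Add(Add(1, 22), j), Add(405, j)))) = Add(5, Mul(-1, Mul(Add(23, j), Add(405, j)))) = Add(5, Mul(-1, Add(23, j), Add(405, j))))
Mul(Pow(Add(Function('m')(Function('q')(-15)), -9678), -1), Pow(-45092, -1)) = Mul(Pow(Add(Add(-9310, Mul(-1, Pow(-15, 2)), Mul(-428, -15)), -9678), -1), Pow(-45092, -1)) = Mul(Pow(Add(Add(-9310, Mul(-1, 225), 6420), -9678), -1), Rational(-1, 45092)) = Mul(Pow(Add(Add(-9310, -225, 6420), -9678), -1), Rational(-1, 45092)) = Mul(Pow(Add(-3115, -9678), -1), Rational(-1, 45092)) = Mul(Pow(-12793, -1), Rational(-1, 45092)) = Mul(Rational(-1, 12793), Rational(-1, 45092)) = Rational(1, 576861956)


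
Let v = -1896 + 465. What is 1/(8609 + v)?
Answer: 1/7178 ≈ 0.00013931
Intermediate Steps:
v = -1431
1/(8609 + v) = 1/(8609 - 1431) = 1/7178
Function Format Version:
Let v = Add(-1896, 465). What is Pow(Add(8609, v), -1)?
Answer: Rational(1, 7178) ≈ 0.00013931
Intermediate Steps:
v = -1431
Pow(Add(8609, v), -1) = Pow(Add(8609, -1431), -1) = Pow(7178, -1) = Rational(1, 7178)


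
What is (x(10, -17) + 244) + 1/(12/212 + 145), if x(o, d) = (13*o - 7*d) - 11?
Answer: 3705669/7688 ≈ 482.01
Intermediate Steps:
x(o, d) = -11 - 7*d + 13*o (x(o, d) = (-7*d + 13*o) - 11 = -11 - 7*d + 13*o)
(x(10, -17) + 244) + 1/(12/212 + 145) = ((-11 - 7*(-17) + 13*10) + 244) + 1/(12/212 + 145) = ((-11 + 119 + 130) + 244) + 1/(12*(1/212) + 145) = (238 + 244) + 1/(3/53 + 145) = 482 + 1/(7688/53) = 482 + 53/7688 = 3705669/7688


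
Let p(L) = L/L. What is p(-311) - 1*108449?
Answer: -108448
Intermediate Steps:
p(L) = 1
p(-311) - 1*108449 = 1 - 1*108449 = 1 - 108449 = -108448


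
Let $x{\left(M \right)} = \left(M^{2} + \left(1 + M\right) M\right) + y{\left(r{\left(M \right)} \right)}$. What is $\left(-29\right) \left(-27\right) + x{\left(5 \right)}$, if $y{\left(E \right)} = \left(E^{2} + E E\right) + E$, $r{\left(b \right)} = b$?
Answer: $893$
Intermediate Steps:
$y{\left(E \right)} = E + 2 E^{2}$ ($y{\left(E \right)} = \left(E^{2} + E^{2}\right) + E = 2 E^{2} + E = E + 2 E^{2}$)
$x{\left(M \right)} = M^{2} + M \left(1 + M\right) + M \left(1 + 2 M\right)$ ($x{\left(M \right)} = \left(M^{2} + \left(1 + M\right) M\right) + M \left(1 + 2 M\right) = \left(M^{2} + M \left(1 + M\right)\right) + M \left(1 + 2 M\right) = M^{2} + M \left(1 + M\right) + M \left(1 + 2 M\right)$)
$\left(-29\right) \left(-27\right) + x{\left(5 \right)} = \left(-29\right) \left(-27\right) + 2 \cdot 5 \left(1 + 2 \cdot 5\right) = 783 + 2 \cdot 5 \left(1 + 10\right) = 783 + 2 \cdot 5 \cdot 11 = 783 + 110 = 893$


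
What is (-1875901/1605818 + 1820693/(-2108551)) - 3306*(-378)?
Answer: 4231305422895272299/3385949149718 ≈ 1.2497e+6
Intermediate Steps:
(-1875901/1605818 + 1820693/(-2108551)) - 3306*(-378) = (-1875901*1/1605818 + 1820693*(-1/2108551)) + 1249668 = (-1875901/1605818 - 1820693/2108551) + 1249668 = -6879134521325/3385949149718 + 1249668 = 4231305422895272299/3385949149718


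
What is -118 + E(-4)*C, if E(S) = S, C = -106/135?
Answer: -15506/135 ≈ -114.86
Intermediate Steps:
C = -106/135 (C = -106*1/135 = -106/135 ≈ -0.78518)
-118 + E(-4)*C = -118 - 4*(-106/135) = -118 + 424/135 = -15506/135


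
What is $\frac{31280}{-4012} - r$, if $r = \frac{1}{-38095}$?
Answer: $- \frac{17523641}{2247605} \approx -7.7966$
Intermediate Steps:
$r = - \frac{1}{38095} \approx -2.625 \cdot 10^{-5}$
$\frac{31280}{-4012} - r = \frac{31280}{-4012} - - \frac{1}{38095} = 31280 \left(- \frac{1}{4012}\right) + \frac{1}{38095} = - \frac{460}{59} + \frac{1}{38095} = - \frac{17523641}{2247605}$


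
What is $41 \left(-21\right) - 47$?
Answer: $-908$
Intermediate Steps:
$41 \left(-21\right) - 47 = -861 - 47 = -908$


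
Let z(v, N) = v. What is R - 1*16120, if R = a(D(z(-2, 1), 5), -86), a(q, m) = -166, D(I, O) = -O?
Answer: -16286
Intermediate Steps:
R = -166
R - 1*16120 = -166 - 1*16120 = -166 - 16120 = -16286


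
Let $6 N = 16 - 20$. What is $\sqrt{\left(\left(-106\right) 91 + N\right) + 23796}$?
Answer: $\frac{4 \sqrt{7959}}{3} \approx 118.95$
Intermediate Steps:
$N = - \frac{2}{3}$ ($N = \frac{16 - 20}{6} = \frac{1}{6} \left(-4\right) = - \frac{2}{3} \approx -0.66667$)
$\sqrt{\left(\left(-106\right) 91 + N\right) + 23796} = \sqrt{\left(\left(-106\right) 91 - \frac{2}{3}\right) + 23796} = \sqrt{\left(-9646 - \frac{2}{3}\right) + 23796} = \sqrt{- \frac{28940}{3} + 23796} = \sqrt{\frac{42448}{3}} = \frac{4 \sqrt{7959}}{3}$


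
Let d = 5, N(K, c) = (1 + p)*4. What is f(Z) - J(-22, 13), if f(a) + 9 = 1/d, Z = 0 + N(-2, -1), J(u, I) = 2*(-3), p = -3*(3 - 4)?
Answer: -14/5 ≈ -2.8000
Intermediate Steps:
p = 3 (p = -3*(-1) = 3)
N(K, c) = 16 (N(K, c) = (1 + 3)*4 = 4*4 = 16)
J(u, I) = -6
Z = 16 (Z = 0 + 16 = 16)
f(a) = -44/5 (f(a) = -9 + 1/5 = -44/5)
f(Z) - J(-22, 13) = -44/5 - 1*(-6) = -44/5 + 6 = -14/5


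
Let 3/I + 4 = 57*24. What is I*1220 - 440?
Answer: -149125/341 ≈ -437.32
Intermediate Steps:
I = 3/1364 (I = 3/(-4 + 57*24) = 3/(-4 + 1368) = 3/1364 ≈ 0.0021994)
I*1220 - 440 = (3/1364)*1220 - 440 = 915/341 - 440 = -149125/341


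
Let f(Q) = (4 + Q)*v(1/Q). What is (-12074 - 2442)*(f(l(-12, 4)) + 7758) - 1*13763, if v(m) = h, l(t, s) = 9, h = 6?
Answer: -113761139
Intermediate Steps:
v(m) = 6
f(Q) = 24 + 6*Q (f(Q) = (4 + Q)*6 = 24 + 6*Q)
(-12074 - 2442)*(f(l(-12, 4)) + 7758) - 1*13763 = (-12074 - 2442)*((24 + 6*9) + 7758) - 1*13763 = -14516*((24 + 54) + 7758) - 13763 = -14516*(78 + 7758) - 13763 = -14516*7836 - 13763 = -113747376 - 13763 = -113761139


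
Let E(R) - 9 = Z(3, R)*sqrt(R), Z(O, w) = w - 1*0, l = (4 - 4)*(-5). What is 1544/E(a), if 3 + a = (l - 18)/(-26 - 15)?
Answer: 53207012/374457 + 1107820*I*sqrt(4305)/1123371 ≈ 142.09 + 64.704*I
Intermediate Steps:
l = 0 (l = 0*(-5) = 0)
a = -105/41 (a = -3 + (0 - 18)/(-26 - 15) = -3 - 18/(-41) = -3 - 18*(-1/41) = -3 + 18/41 = -105/41 ≈ -2.5610)
Z(O, w) = w (Z(O, w) = w + 0 = w)
E(R) = 9 + R**(3/2) (E(R) = 9 + R*sqrt(R) = 9 + R**(3/2))
1544/E(a) = 1544/(9 + (-105/41)**(3/2)) = 1544/(9 - 105*I*sqrt(4305)/1681)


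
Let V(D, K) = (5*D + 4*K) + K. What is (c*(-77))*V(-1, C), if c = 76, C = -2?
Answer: 87780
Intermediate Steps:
V(D, K) = 5*D + 5*K (V(D, K) = (4*K + 5*D) + K = 5*D + 5*K)
(c*(-77))*V(-1, C) = (76*(-77))*(5*(-1) + 5*(-2)) = -5852*(-5 - 10) = -5852*(-15) = 87780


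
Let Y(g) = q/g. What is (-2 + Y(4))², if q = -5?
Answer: 169/16 ≈ 10.563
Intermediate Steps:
Y(g) = -5/g
(-2 + Y(4))² = (-2 - 5/4)² = (-13/4)² = 169/16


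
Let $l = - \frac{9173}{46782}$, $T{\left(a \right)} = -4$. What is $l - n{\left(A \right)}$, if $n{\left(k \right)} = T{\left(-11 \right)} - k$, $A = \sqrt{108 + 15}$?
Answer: $\frac{177955}{46782} + \sqrt{123} \approx 14.894$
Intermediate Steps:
$A = \sqrt{123} \approx 11.091$
$n{\left(k \right)} = -4 - k$
$l = - \frac{9173}{46782}$ ($l = \left(-9173\right) \frac{1}{46782} = - \frac{9173}{46782} \approx -0.19608$)
$l - n{\left(A \right)} = - \frac{9173}{46782} - \left(-4 - \sqrt{123}\right) = - \frac{9173}{46782} + \left(4 + \sqrt{123}\right) = \frac{177955}{46782} + \sqrt{123}$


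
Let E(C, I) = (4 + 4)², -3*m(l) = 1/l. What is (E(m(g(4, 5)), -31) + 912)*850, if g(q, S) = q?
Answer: 829600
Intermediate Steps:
m(l) = -1/(3*l)
E(C, I) = 64 (E(C, I) = 8² = 64)
(E(m(g(4, 5)), -31) + 912)*850 = (64 + 912)*850 = 976*850 = 829600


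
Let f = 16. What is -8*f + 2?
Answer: -126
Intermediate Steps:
-8*f + 2 = -8*16 + 2 = -128 + 2 = -126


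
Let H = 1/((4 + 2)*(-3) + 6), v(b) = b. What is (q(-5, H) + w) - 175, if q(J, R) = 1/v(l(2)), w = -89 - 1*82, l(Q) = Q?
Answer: -691/2 ≈ -345.50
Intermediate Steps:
H = -1/12 (H = 1/(6*(-3) + 6) = 1/(-18 + 6) = 1/(-12) = -1/12 ≈ -0.083333)
w = -171 (w = -89 - 82 = -171)
q(J, R) = ½ (q(J, R) = 1/2 = ½)
(q(-5, H) + w) - 175 = (½ - 171) - 175 = -341/2 - 175 = -691/2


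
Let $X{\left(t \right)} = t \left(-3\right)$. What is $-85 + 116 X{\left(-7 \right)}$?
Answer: $2351$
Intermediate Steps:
$X{\left(t \right)} = - 3 t$
$-85 + 116 X{\left(-7 \right)} = -85 + 116 \left(\left(-3\right) \left(-7\right)\right) = -85 + 116 \cdot 21 = -85 + 2436 = 2351$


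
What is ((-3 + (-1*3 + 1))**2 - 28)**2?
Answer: 9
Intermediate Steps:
((-3 + (-1*3 + 1))**2 - 28)**2 = ((-3 + (-3 + 1))**2 - 28)**2 = ((-3 - 2)**2 - 28)**2 = ((-5)**2 - 28)**2 = (25 - 28)**2 = (-3)**2 = 9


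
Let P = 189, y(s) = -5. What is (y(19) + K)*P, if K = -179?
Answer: -34776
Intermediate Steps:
(y(19) + K)*P = (-5 - 179)*189 = -184*189 = -34776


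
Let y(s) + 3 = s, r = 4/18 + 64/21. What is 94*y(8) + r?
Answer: 29816/63 ≈ 473.27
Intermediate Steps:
r = 206/63 (r = 4*(1/18) + 64*(1/21) = 2/9 + 64/21 = 206/63 ≈ 3.2698)
y(s) = -3 + s
94*y(8) + r = 94*(-3 + 8) + 206/63 = 94*5 + 206/63 = 470 + 206/63 = 29816/63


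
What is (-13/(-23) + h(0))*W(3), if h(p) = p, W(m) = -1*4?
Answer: -52/23 ≈ -2.2609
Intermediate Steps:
W(m) = -4
(-13/(-23) + h(0))*W(3) = (-13/(-23) + 0)*(-4) = (-13*(-1/23) + 0)*(-4) = (13/23 + 0)*(-4) = (13/23)*(-4) = -52/23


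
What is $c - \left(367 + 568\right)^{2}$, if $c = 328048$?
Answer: $-546177$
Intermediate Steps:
$c - \left(367 + 568\right)^{2} = 328048 - \left(367 + 568\right)^{2} = 328048 - 935^{2} = 328048 - 874225 = -546177$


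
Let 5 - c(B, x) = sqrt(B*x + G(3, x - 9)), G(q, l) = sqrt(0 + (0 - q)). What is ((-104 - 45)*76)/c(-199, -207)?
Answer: -11324/(5 - sqrt(41193 + I*sqrt(3))) ≈ 57.203 - 0.001233*I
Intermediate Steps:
G(q, l) = sqrt(-q) (G(q, l) = sqrt(0 - q) = sqrt(-q))
c(B, x) = 5 - sqrt(I*sqrt(3) + B*x) (c(B, x) = 5 - sqrt(B*x + sqrt(-1*3)) = 5 - sqrt(B*x + sqrt(-3)) = 5 - sqrt(B*x + I*sqrt(3)) = 5 - sqrt(I*sqrt(3) + B*x))
((-104 - 45)*76)/c(-199, -207) = ((-104 - 45)*76)/(5 - sqrt(I*sqrt(3) - 199*(-207))) = (-149*76)/(5 - sqrt(I*sqrt(3) + 41193)) = -11324/(5 - sqrt(41193 + I*sqrt(3)))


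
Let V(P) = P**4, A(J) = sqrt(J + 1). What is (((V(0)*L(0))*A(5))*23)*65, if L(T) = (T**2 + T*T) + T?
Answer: 0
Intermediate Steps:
A(J) = sqrt(1 + J)
L(T) = T + 2*T**2 (L(T) = (T**2 + T**2) + T = 2*T**2 + T = T + 2*T**2)
(((V(0)*L(0))*A(5))*23)*65 = (((0**4*(0*(1 + 2*0)))*sqrt(1 + 5))*23)*65 = (((0*(0*(1 + 0)))*sqrt(6))*23)*65 = (((0*(0*1))*sqrt(6))*23)*65 = (((0*0)*sqrt(6))*23)*65 = ((0*sqrt(6))*23)*65 = (0*23)*65 = 0*65 = 0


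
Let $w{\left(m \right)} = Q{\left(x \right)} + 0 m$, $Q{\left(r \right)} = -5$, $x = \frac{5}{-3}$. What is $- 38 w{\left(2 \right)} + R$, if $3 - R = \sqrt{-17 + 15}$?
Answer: $193 - i \sqrt{2} \approx 193.0 - 1.4142 i$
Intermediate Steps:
$x = - \frac{5}{3}$ ($x = 5 \left(- \frac{1}{3}\right) = - \frac{5}{3} \approx -1.6667$)
$w{\left(m \right)} = -5$ ($w{\left(m \right)} = -5 + 0 m = -5 + 0 = -5$)
$R = 3 - i \sqrt{2}$ ($R = 3 - \sqrt{-17 + 15} = 3 - \sqrt{-2} = 3 - i \sqrt{2} \approx 3.0 - 1.4142 i$)
$- 38 w{\left(2 \right)} + R = \left(-38\right) \left(-5\right) + \left(3 - i \sqrt{2}\right) = 190 + \left(3 - i \sqrt{2}\right) = 193 - i \sqrt{2}$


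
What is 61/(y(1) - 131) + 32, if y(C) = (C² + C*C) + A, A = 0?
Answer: 4067/129 ≈ 31.527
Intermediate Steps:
y(C) = 2*C² (y(C) = (C² + C*C) + 0 = (C² + C²) + 0 = 2*C² + 0 = 2*C²)
61/(y(1) - 131) + 32 = 61/(2*1² - 131) + 32 = 61/(2*1 - 131) + 32 = 61/(2 - 131) + 32 = 61/(-129) + 32 = -1/129*61 + 32 = -61/129 + 32 = 4067/129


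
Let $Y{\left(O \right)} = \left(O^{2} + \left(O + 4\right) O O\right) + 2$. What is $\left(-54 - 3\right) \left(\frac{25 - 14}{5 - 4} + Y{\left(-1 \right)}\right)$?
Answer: $-969$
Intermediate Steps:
$Y{\left(O \right)} = 2 + O^{2} + O^{2} \left(4 + O\right)$ ($Y{\left(O \right)} = \left(O^{2} + \left(4 + O\right) O O\right) + 2 = \left(O^{2} + O \left(4 + O\right) O\right) + 2 = \left(O^{2} + O^{2} \left(4 + O\right)\right) + 2 = 2 + O^{2} + O^{2} \left(4 + O\right)$)
$\left(-54 - 3\right) \left(\frac{25 - 14}{5 - 4} + Y{\left(-1 \right)}\right) = \left(-54 - 3\right) \left(\frac{25 - 14}{5 - 4} + \left(2 + \left(-1\right)^{3} + 5 \left(-1\right)^{2}\right)\right) = \left(-54 - 3\right) \left(\frac{11}{1} + \left(2 - 1 + 5 \cdot 1\right)\right) = - 57 \left(11 \cdot 1 + \left(2 - 1 + 5\right)\right) = - 57 \left(11 + 6\right) = \left(-57\right) 17 = -969$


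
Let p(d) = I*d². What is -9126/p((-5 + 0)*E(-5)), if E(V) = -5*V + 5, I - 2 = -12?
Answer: 507/12500 ≈ 0.040560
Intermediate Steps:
I = -10 (I = 2 - 12 = -10)
E(V) = 5 - 5*V
p(d) = -10*d²
-9126/p((-5 + 0)*E(-5)) = -9126*(-1/(10*(-5 + 0)²*(5 - 5*(-5))²)) = -9126*(-1/(250*(5 + 25)²)) = -9126/((-10*(-5*30)²)) = -9126/((-10*(-150)²)) = -9126/((-10*22500)) = -9126/(-225000) = -9126*(-1/225000) = 507/12500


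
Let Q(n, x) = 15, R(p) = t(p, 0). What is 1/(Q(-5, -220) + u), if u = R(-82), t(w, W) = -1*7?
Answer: ⅛ ≈ 0.12500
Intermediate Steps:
t(w, W) = -7
R(p) = -7
u = -7
1/(Q(-5, -220) + u) = 1/(15 - 7) = 1/8 = ⅛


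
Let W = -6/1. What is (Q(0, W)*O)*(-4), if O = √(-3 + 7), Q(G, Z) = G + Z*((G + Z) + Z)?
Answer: -576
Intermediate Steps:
W = -6 (W = -6*1 = -6)
Q(G, Z) = G + Z*(G + 2*Z)
O = 2 (O = √4 = 2)
(Q(0, W)*O)*(-4) = ((0 + 2*(-6)² + 0*(-6))*2)*(-4) = ((0 + 2*36 + 0)*2)*(-4) = ((0 + 72 + 0)*2)*(-4) = (72*2)*(-4) = 144*(-4) = -576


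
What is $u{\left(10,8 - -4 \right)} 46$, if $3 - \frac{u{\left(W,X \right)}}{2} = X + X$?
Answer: $-1932$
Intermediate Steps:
$u{\left(W,X \right)} = 6 - 4 X$ ($u{\left(W,X \right)} = 6 - 2 \left(X + X\right) = 6 - 2 \cdot 2 X = 6 - 4 X$)
$u{\left(10,8 - -4 \right)} 46 = \left(6 - 4 \left(8 - -4\right)\right) 46 = \left(6 - 4 \left(8 + 4\right)\right) 46 = \left(6 - 48\right) 46 = \left(-42\right) 46 = -1932$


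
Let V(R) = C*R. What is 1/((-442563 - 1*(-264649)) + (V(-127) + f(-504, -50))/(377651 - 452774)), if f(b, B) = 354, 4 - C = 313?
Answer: -25041/4455157673 ≈ -5.6207e-6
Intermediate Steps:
C = -309 (C = 4 - 1*313 = 4 - 313 = -309)
V(R) = -309*R
1/((-442563 - 1*(-264649)) + (V(-127) + f(-504, -50))/(377651 - 452774)) = 1/((-442563 - 1*(-264649)) + (-309*(-127) + 354)/(377651 - 452774)) = 1/((-442563 + 264649) + (39243 + 354)/(-75123)) = 1/(-177914 + 39597*(-1/75123)) = 1/(-177914 - 13199/25041) = 1/(-4455157673/25041) = -25041/4455157673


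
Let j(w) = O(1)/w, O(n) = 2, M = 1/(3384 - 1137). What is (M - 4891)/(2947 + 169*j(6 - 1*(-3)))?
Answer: -32970228/20118889 ≈ -1.6388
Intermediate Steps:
M = 1/2247 ≈ 0.00044504
j(w) = 2/w
(M - 4891)/(2947 + 169*j(6 - 1*(-3))) = (1/2247 - 4891)/(2947 + 169*(2/(6 - 1*(-3)))) = -10990076/(2247*(2947 + 169*(2/(6 + 3)))) = -10990076/(2247*(2947 + 169*(2/9))) = -10990076/(2247*(2947 + 338/9)) = -10990076/(2247*26861/9) = -10990076/2247*9/26861 = -32970228/20118889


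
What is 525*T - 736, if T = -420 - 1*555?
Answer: -512611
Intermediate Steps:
T = -975 (T = -420 - 555 = -975)
525*T - 736 = 525*(-975) - 736 = -511875 - 736 = -512611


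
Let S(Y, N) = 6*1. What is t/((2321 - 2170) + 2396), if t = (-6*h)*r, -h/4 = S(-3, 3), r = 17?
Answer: 272/283 ≈ 0.96113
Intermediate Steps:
S(Y, N) = 6
h = -24 (h = -4*6 = -24)
t = 2448 (t = -6*(-24)*17 = 144*17 = 2448)
t/((2321 - 2170) + 2396) = 2448/((2321 - 2170) + 2396) = 2448/(151 + 2396) = 2448/2547 = 2448*(1/2547) = 272/283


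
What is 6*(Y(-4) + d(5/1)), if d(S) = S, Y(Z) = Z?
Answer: 6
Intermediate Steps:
6*(Y(-4) + d(5/1)) = 6*(-4 + 5/1) = 6*(-4 + 5*1) = 6*(-4 + 5) = 6*1 = 6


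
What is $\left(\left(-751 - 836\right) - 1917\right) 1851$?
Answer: $-6485904$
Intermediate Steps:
$\left(\left(-751 - 836\right) - 1917\right) 1851 = \left(-1587 - 1917\right) 1851 = \left(-3504\right) 1851 = -6485904$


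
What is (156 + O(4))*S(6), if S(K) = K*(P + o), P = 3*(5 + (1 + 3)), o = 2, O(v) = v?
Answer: 27840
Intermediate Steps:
P = 27 (P = 3*(5 + 4) = 3*9 = 27)
S(K) = 29*K (S(K) = K*(27 + 2) = K*29 = 29*K)
(156 + O(4))*S(6) = (156 + 4)*(29*6) = 160*174 = 27840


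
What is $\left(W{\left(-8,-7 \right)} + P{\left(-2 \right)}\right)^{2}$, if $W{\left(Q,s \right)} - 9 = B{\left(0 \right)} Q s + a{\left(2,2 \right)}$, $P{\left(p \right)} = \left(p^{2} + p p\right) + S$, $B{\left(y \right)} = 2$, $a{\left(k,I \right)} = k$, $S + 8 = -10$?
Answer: $12769$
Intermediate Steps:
$S = -18$ ($S = -8 - 10 = -18$)
$P{\left(p \right)} = -18 + 2 p^{2}$ ($P{\left(p \right)} = \left(p^{2} + p p\right) - 18 = \left(p^{2} + p^{2}\right) - 18 = 2 p^{2} - 18 = -18 + 2 p^{2}$)
$W{\left(Q,s \right)} = 11 + 2 Q s$ ($W{\left(Q,s \right)} = 9 + \left(2 Q s + 2\right) = 9 + \left(2 + 2 Q s\right) = 11 + 2 Q s$)
$\left(W{\left(-8,-7 \right)} + P{\left(-2 \right)}\right)^{2} = \left(\left(11 + 2 \left(-8\right) \left(-7\right)\right) - \left(18 - 2 \left(-2\right)^{2}\right)\right)^{2} = \left(\left(11 + 112\right) + \left(-18 + 2 \cdot 4\right)\right)^{2} = \left(123 + \left(-18 + 8\right)\right)^{2} = \left(123 - 10\right)^{2} = 113^{2} = 12769$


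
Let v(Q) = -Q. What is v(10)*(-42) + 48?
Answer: 468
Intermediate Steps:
v(10)*(-42) + 48 = -1*10*(-42) + 48 = -10*(-42) + 48 = 420 + 48 = 468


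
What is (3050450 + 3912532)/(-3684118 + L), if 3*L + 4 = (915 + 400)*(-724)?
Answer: -10444473/6002209 ≈ -1.7401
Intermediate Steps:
L = -952064/3 (L = -4/3 + ((915 + 400)*(-724))/3 = -4/3 + (1315*(-724))/3 = -4/3 + (⅓)*(-952060) = -4/3 - 952060/3 = -952064/3 ≈ -3.1735e+5)
(3050450 + 3912532)/(-3684118 + L) = (3050450 + 3912532)/(-3684118 - 952064/3) = 6962982/(-12004418/3) = 6962982*(-3/12004418) = -10444473/6002209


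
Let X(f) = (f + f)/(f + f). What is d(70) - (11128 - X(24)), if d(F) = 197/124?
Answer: -1379551/124 ≈ -11125.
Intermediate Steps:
d(F) = 197/124 (d(F) = 197*(1/124) = 197/124)
X(f) = 1 (X(f) = (2*f)/((2*f)) = (2*f)*(1/(2*f)) = 1)
d(70) - (11128 - X(24)) = 197/124 - (11128 - 1*1) = 197/124 - (11128 - 1) = 197/124 - 1*11127 = 197/124 - 11127 = -1379551/124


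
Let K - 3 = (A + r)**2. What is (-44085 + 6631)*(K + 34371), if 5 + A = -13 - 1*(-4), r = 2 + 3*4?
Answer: -1287443796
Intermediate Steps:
r = 14 (r = 2 + 12 = 14)
A = -14 (A = -5 + (-13 - 1*(-4)) = -5 + (-13 + 4) = -5 - 9 = -14)
K = 3 (K = 3 + (-14 + 14)**2 = 3 + 0**2 = 3 + 0 = 3)
(-44085 + 6631)*(K + 34371) = (-44085 + 6631)*(3 + 34371) = -37454*34374 = -1287443796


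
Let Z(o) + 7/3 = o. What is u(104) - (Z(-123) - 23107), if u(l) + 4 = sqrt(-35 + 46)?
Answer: 69685/3 + sqrt(11) ≈ 23232.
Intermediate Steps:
Z(o) = -7/3 + o
u(l) = -4 + sqrt(11) (u(l) = -4 + sqrt(-35 + 46) = -4 + sqrt(11))
u(104) - (Z(-123) - 23107) = (-4 + sqrt(11)) - ((-7/3 - 123) - 23107) = (-4 + sqrt(11)) - (-376/3 - 23107) = (-4 + sqrt(11)) - 1*(-69697/3) = (-4 + sqrt(11)) + 69697/3 = 69685/3 + sqrt(11)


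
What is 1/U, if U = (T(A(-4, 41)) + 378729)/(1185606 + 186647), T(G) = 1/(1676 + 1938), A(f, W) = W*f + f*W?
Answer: 4959322342/1368726607 ≈ 3.6233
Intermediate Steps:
A(f, W) = 2*W*f (A(f, W) = W*f + W*f = 2*W*f)
T(G) = 1/3614
U = 1368726607/4959322342 (U = (1/3614 + 378729)/(1185606 + 186647) = (1368726607/3614)/1372253 = (1368726607/3614)*(1/1372253) = 1368726607/4959322342 ≈ 0.27599)
1/U = 1/(1368726607/4959322342) = 4959322342/1368726607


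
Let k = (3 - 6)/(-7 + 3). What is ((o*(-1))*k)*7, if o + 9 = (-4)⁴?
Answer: -5187/4 ≈ -1296.8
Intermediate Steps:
o = 247 (o = -9 + (-4)⁴ = -9 + 256 = 247)
k = ¾ (k = -3/(-4) = -3*(-¼) = ¾ ≈ 0.75000)
((o*(-1))*k)*7 = ((247*(-1))*(¾))*7 = -247*¾*7 = -741/4*7 = -5187/4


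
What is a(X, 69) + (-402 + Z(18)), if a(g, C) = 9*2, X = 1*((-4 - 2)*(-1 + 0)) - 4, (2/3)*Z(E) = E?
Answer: -357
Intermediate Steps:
Z(E) = 3*E/2
X = 2 (X = 1*(-6*(-1)) - 4 = 1*6 - 4 = 6 - 4 = 2)
a(g, C) = 18
a(X, 69) + (-402 + Z(18)) = 18 + (-402 + (3/2)*18) = 18 + (-402 + 27) = 18 - 375 = -357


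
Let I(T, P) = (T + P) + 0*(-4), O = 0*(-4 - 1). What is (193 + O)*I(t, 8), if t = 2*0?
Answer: 1544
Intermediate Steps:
O = 0 (O = 0*(-5) = 0)
t = 0
I(T, P) = P + T (I(T, P) = (P + T) + 0 = P + T)
(193 + O)*I(t, 8) = (193 + 0)*(8 + 0) = 193*8 = 1544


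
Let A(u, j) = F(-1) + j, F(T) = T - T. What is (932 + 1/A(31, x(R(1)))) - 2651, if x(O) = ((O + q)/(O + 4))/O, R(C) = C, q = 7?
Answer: -13747/8 ≈ -1718.4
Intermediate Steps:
F(T) = 0
x(O) = (7 + O)/(O*(4 + O)) (x(O) = ((O + 7)/(O + 4))/O = ((7 + O)/(4 + O))/O = (7 + O)/(O*(4 + O)))
A(u, j) = j (A(u, j) = 0 + j = j)
(932 + 1/A(31, x(R(1)))) - 2651 = (932 + 1/((7 + 1)/(1*(4 + 1)))) - 2651 = (932 + 1/(1*8/5)) - 2651 = (932 + 1/(1*(⅕)*8)) - 2651 = (932 + 1/(8/5)) - 2651 = (932 + 5/8) - 2651 = 7461/8 - 2651 = -13747/8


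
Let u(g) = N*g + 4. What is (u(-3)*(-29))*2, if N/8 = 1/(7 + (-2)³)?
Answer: -1624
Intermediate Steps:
N = -8 (N = 8/(7 + (-2)³) = 8/(7 - 8) = 8/(-1) = 8*(-1) = -8)
u(g) = 4 - 8*g (u(g) = -8*g + 4 = 4 - 8*g)
(u(-3)*(-29))*2 = ((4 - 8*(-3))*(-29))*2 = ((4 + 24)*(-29))*2 = (28*(-29))*2 = -812*2 = -1624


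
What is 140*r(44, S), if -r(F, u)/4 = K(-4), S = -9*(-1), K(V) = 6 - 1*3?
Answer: -1680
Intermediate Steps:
K(V) = 3 (K(V) = 6 - 3 = 3)
S = 9
r(F, u) = -12 (r(F, u) = -4*3 = -12)
140*r(44, S) = 140*(-12) = -1680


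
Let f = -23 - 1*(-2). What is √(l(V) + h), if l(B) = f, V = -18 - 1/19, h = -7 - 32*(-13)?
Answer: 2*√97 ≈ 19.698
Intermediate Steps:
h = 409 (h = -7 + 416 = 409)
f = -21 (f = -23 + 2 = -21)
V = -343/19 (V = -18 - 1*1/19 = -18 - 1/19 = -343/19 ≈ -18.053)
l(B) = -21
√(l(V) + h) = √(-21 + 409) = √388 = 2*√97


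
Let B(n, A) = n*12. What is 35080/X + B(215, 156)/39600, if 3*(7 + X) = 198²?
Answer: 23714423/8620260 ≈ 2.7510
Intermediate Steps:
X = 13061 (X = -7 + (⅓)*198² = -7 + (⅓)*39204 = -7 + 13068 = 13061)
B(n, A) = 12*n
35080/X + B(215, 156)/39600 = 35080/13061 + (12*215)/39600 = 35080*(1/13061) + 2580*(1/39600) = 35080/13061 + 43/660 = 23714423/8620260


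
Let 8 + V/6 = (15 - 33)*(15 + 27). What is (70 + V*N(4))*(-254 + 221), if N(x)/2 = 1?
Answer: 300234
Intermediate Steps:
N(x) = 2 (N(x) = 2*1 = 2)
V = -4584 (V = -48 + 6*((15 - 33)*(15 + 27)) = -48 + 6*(-18*42) = -48 + 6*(-756) = -48 - 4536 = -4584)
(70 + V*N(4))*(-254 + 221) = (70 - 4584*2)*(-254 + 221) = (70 - 9168)*(-33) = -9098*(-33) = 300234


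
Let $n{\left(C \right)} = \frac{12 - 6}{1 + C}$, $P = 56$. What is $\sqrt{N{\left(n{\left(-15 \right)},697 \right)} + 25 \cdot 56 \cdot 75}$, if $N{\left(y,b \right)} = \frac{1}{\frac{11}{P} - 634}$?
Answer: $\frac{4 \sqrt{8267129259837}}{35493} \approx 324.04$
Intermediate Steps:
$n{\left(C \right)} = \frac{6}{1 + C}$
$N{\left(y,b \right)} = - \frac{56}{35493}$ ($N{\left(y,b \right)} = \frac{1}{\frac{11}{56} - 634} = \frac{1}{- \frac{35493}{56}} = - \frac{56}{35493}$)
$\sqrt{N{\left(n{\left(-15 \right)},697 \right)} + 25 \cdot 56 \cdot 75} = \sqrt{- \frac{56}{35493} + 25 \cdot 56 \cdot 75} = \sqrt{- \frac{56}{35493} + 1400 \cdot 75} = \sqrt{- \frac{56}{35493} + 105000} = \sqrt{\frac{3726764944}{35493}} = \frac{4 \sqrt{8267129259837}}{35493}$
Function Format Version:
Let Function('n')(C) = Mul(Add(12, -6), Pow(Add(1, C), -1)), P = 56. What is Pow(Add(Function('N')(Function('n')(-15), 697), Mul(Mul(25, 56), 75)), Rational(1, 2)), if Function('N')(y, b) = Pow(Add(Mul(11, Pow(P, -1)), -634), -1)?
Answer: Mul(Rational(4, 35493), Pow(8267129259837, Rational(1, 2))) ≈ 324.04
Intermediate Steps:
Function('n')(C) = Mul(6, Pow(Add(1, C), -1))
Function('N')(y, b) = Rational(-56, 35493) (Function('N')(y, b) = Pow(Add(Mul(11, Pow(56, -1)), -634), -1) = Pow(Add(Mul(11, Rational(1, 56)), -634), -1) = Pow(Add(Rational(11, 56), -634), -1) = Pow(Rational(-35493, 56), -1) = Rational(-56, 35493))
Pow(Add(Function('N')(Function('n')(-15), 697), Mul(Mul(25, 56), 75)), Rational(1, 2)) = Pow(Add(Rational(-56, 35493), Mul(Mul(25, 56), 75)), Rational(1, 2)) = Pow(Add(Rational(-56, 35493), Mul(1400, 75)), Rational(1, 2)) = Pow(Add(Rational(-56, 35493), 105000), Rational(1, 2)) = Pow(Rational(3726764944, 35493), Rational(1, 2)) = Mul(Rational(4, 35493), Pow(8267129259837, Rational(1, 2)))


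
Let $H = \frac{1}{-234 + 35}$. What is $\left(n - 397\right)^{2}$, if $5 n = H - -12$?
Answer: $\frac{154156746384}{990025} \approx 1.5571 \cdot 10^{5}$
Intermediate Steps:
$H = - \frac{1}{199}$ ($H = \frac{1}{-199} = - \frac{1}{199} \approx -0.0050251$)
$n = \frac{2387}{995}$ ($n = \frac{- \frac{1}{199} - -12}{5} = \frac{- \frac{1}{199} + 12}{5} = \frac{1}{5} \cdot \frac{2387}{199} = \frac{2387}{995} \approx 2.399$)
$\left(n - 397\right)^{2} = \left(\frac{2387}{995} - 397\right)^{2} = \left(- \frac{392628}{995}\right)^{2} = \frac{154156746384}{990025}$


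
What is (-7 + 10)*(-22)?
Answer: -66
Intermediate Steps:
(-7 + 10)*(-22) = 3*(-22) = -66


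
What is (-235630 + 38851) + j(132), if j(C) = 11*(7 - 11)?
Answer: -196823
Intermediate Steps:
j(C) = -44 (j(C) = 11*(-4) = -44)
(-235630 + 38851) + j(132) = (-235630 + 38851) - 44 = -196779 - 44 = -196823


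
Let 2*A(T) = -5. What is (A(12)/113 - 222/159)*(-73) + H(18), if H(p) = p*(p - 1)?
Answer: 4905465/11978 ≈ 409.54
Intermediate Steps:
A(T) = -5/2 (A(T) = (1/2)*(-5) = -5/2)
H(p) = p*(-1 + p)
(A(12)/113 - 222/159)*(-73) + H(18) = (-5/2/113 - 222/159)*(-73) + 18*(-1 + 18) = (-5/2*1/113 - 222*1/159)*(-73) + 18*17 = (-5/226 - 74/53)*(-73) + 306 = -16989/11978*(-73) + 306 = 1240197/11978 + 306 = 4905465/11978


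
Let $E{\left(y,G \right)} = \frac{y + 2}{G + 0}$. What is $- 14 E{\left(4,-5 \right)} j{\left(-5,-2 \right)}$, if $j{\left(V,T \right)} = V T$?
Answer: $168$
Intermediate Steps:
$j{\left(V,T \right)} = T V$
$E{\left(y,G \right)} = \frac{2 + y}{G}$
$- 14 E{\left(4,-5 \right)} j{\left(-5,-2 \right)} = - 14 \frac{2 + 4}{-5} \left(\left(-2\right) \left(-5\right)\right) = - 14 \left(\left(- \frac{1}{5}\right) 6\right) 10 = \left(-14\right) \left(- \frac{6}{5}\right) 10 = \frac{84}{5} \cdot 10 = 168$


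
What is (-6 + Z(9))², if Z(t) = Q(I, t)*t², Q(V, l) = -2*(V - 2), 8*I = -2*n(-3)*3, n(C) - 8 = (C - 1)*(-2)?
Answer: 5116644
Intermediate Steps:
n(C) = 10 - 2*C (n(C) = 8 + (C - 1)*(-2) = 8 + (-1 + C)*(-2) = 8 + (2 - 2*C) = 10 - 2*C)
I = -12 (I = (-2*(10 - 2*(-3))*3)/8 = (-2*(10 + 6)*3)/8 = (-2*16*3)/8 = (-32*3)/8 = (⅛)*(-96) = -12)
Q(V, l) = 4 - 2*V (Q(V, l) = -2*(-2 + V) = 4 - 2*V)
Z(t) = 28*t² (Z(t) = (4 - 2*(-12))*t² = (4 + 24)*t² = 28*t²)
(-6 + Z(9))² = (-6 + 28*9²)² = (-6 + 28*81)² = (-6 + 2268)² = 2262² = 5116644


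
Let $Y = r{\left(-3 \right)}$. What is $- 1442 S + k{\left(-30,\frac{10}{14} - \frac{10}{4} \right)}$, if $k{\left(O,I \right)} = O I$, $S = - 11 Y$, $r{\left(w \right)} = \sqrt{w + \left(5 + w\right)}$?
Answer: $\frac{375}{7} + 15862 i \approx 53.571 + 15862.0 i$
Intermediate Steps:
$r{\left(w \right)} = \sqrt{5 + 2 w}$
$Y = i$ ($Y = \sqrt{5 + 2 \left(-3\right)} = \sqrt{5 - 6} = \sqrt{-1} = i \approx 1.0 i$)
$S = - 11 i \approx - 11.0 i$
$k{\left(O,I \right)} = I O$
$- 1442 S + k{\left(-30,\frac{10}{14} - \frac{10}{4} \right)} = - 1442 \left(- 11 i\right) + \left(\frac{10}{14} - \frac{10}{4}\right) \left(-30\right) = 15862 i + \left(10 \cdot \frac{1}{14} - \frac{5}{2}\right) \left(-30\right) = 15862 i + \left(\frac{5}{7} - \frac{5}{2}\right) \left(-30\right) = 15862 i - - \frac{375}{7} = 15862 i + \frac{375}{7} = \frac{375}{7} + 15862 i$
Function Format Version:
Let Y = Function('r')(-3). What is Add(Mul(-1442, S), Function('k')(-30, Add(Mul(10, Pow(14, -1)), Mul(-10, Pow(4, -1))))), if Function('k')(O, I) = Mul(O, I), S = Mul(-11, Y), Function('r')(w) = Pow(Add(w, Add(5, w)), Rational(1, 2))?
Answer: Add(Rational(375, 7), Mul(15862, I)) ≈ Add(53.571, Mul(15862., I))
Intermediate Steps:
Function('r')(w) = Pow(Add(5, Mul(2, w)), Rational(1, 2))
Y = I (Y = Pow(Add(5, Mul(2, -3)), Rational(1, 2)) = Pow(Add(5, -6), Rational(1, 2)) = Pow(-1, Rational(1, 2)) = I ≈ Mul(1.0000, I))
S = Mul(-11, I) ≈ Mul(-11.000, I)
Function('k')(O, I) = Mul(I, O)
Add(Mul(-1442, S), Function('k')(-30, Add(Mul(10, Pow(14, -1)), Mul(-10, Pow(4, -1))))) = Add(Mul(-1442, Mul(-11, I)), Mul(Add(Mul(10, Pow(14, -1)), Mul(-10, Pow(4, -1))), -30)) = Add(Mul(15862, I), Mul(Add(Mul(10, Rational(1, 14)), Mul(-10, Rational(1, 4))), -30)) = Add(Mul(15862, I), Mul(Add(Rational(5, 7), Rational(-5, 2)), -30)) = Add(Mul(15862, I), Mul(Rational(-25, 14), -30)) = Add(Mul(15862, I), Rational(375, 7)) = Add(Rational(375, 7), Mul(15862, I))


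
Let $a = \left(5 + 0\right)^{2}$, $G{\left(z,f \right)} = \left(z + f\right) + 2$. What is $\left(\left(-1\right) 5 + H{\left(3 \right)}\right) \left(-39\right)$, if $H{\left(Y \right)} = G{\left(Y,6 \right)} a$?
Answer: $-10530$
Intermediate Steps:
$G{\left(z,f \right)} = 2 + f + z$ ($G{\left(z,f \right)} = \left(f + z\right) + 2 = 2 + f + z$)
$a = 25$ ($a = 5^{2} = 25$)
$H{\left(Y \right)} = 200 + 25 Y$ ($H{\left(Y \right)} = \left(2 + 6 + Y\right) 25 = \left(8 + Y\right) 25 = 200 + 25 Y$)
$\left(\left(-1\right) 5 + H{\left(3 \right)}\right) \left(-39\right) = \left(\left(-1\right) 5 + \left(200 + 25 \cdot 3\right)\right) \left(-39\right) = \left(-5 + \left(200 + 75\right)\right) \left(-39\right) = \left(-5 + 275\right) \left(-39\right) = 270 \left(-39\right) = -10530$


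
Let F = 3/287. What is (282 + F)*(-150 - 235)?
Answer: -4451535/41 ≈ -1.0857e+5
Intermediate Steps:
F = 3/287 (F = 3*(1/287) = 3/287 ≈ 0.010453)
(282 + F)*(-150 - 235) = (282 + 3/287)*(-150 - 235) = (80937/287)*(-385) = -4451535/41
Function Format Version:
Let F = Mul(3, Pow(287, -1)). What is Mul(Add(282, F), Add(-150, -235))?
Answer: Rational(-4451535, 41) ≈ -1.0857e+5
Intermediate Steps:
F = Rational(3, 287) (F = Mul(3, Rational(1, 287)) = Rational(3, 287) ≈ 0.010453)
Mul(Add(282, F), Add(-150, -235)) = Mul(Add(282, Rational(3, 287)), Add(-150, -235)) = Mul(Rational(80937, 287), -385) = Rational(-4451535, 41)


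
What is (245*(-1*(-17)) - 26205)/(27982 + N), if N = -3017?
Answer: -4408/4993 ≈ -0.88284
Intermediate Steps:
(245*(-1*(-17)) - 26205)/(27982 + N) = (245*(-1*(-17)) - 26205)/(27982 - 3017) = (245*17 - 26205)/24965 = (4165 - 26205)*(1/24965) = -22040*1/24965 = -4408/4993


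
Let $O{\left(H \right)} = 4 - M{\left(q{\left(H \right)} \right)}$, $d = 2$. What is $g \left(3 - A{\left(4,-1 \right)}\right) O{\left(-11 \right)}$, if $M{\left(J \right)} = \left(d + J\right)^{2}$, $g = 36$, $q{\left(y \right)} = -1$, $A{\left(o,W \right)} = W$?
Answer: $432$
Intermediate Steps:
$M{\left(J \right)} = \left(2 + J\right)^{2}$
$O{\left(H \right)} = 3$ ($O{\left(H \right)} = 4 - \left(2 - 1\right)^{2} = 4 - 1^{2} = 4 - 1 = 3$)
$g \left(3 - A{\left(4,-1 \right)}\right) O{\left(-11 \right)} = 36 \left(3 - -1\right) 3 = 36 \left(3 + 1\right) 3 = 36 \cdot 4 \cdot 3 = 144 \cdot 3 = 432$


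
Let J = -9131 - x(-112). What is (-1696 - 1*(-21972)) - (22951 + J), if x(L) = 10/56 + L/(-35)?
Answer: 904313/140 ≈ 6459.4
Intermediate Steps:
x(L) = 5/28 - L/35 (x(L) = 10*(1/56) + L*(-1/35) = 5/28 - L/35)
J = -1278813/140 (J = -9131 - (5/28 - 1/35*(-112)) = -9131 - (5/28 + 16/5) = -9131 - 1*473/140 = -9131 - 473/140 = -1278813/140 ≈ -9134.4)
(-1696 - 1*(-21972)) - (22951 + J) = (-1696 - 1*(-21972)) - (22951 - 1278813/140) = (-1696 + 21972) - 1*1934327/140 = 20276 - 1934327/140 = 904313/140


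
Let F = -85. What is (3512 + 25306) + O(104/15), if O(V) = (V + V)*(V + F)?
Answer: 6240482/225 ≈ 27735.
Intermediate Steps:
O(V) = 2*V*(-85 + V) (O(V) = (V + V)*(V - 85) = (2*V)*(-85 + V) = 2*V*(-85 + V))
(3512 + 25306) + O(104/15) = (3512 + 25306) + 2*(104/15)*(-85 + 104/15) = 28818 + 2*(104*(1/15))*(-85 + 104*(1/15)) = 28818 + 2*(104/15)*(-85 + 104/15) = 28818 + 2*(104/15)*(-1171/15) = 28818 - 243568/225 = 6240482/225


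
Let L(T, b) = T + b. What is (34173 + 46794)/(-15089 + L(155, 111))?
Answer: -26989/4941 ≈ -5.4623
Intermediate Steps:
(34173 + 46794)/(-15089 + L(155, 111)) = (34173 + 46794)/(-15089 + (155 + 111)) = 80967/(-15089 + 266) = 80967/(-14823) = 80967*(-1/14823) = -26989/4941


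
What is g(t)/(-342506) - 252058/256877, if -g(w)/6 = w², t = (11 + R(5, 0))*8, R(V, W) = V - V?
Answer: -37197922210/43990956881 ≈ -0.84558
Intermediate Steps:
R(V, W) = 0
t = 88 (t = (11 + 0)*8 = 11*8 = 88)
g(w) = -6*w²
g(t)/(-342506) - 252058/256877 = -6*88²/(-342506) - 252058/256877 = -6*7744*(-1/342506) - 252058*1/256877 = -46464*(-1/342506) - 252058/256877 = 23232/171253 - 252058/256877 = -37197922210/43990956881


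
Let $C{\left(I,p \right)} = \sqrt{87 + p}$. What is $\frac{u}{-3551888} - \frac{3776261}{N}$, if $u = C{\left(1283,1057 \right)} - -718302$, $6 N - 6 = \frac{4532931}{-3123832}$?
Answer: $- \frac{41899510893875135713}{8412090857528} - \frac{\sqrt{286}}{1775944} \approx -4.9809 \cdot 10^{6}$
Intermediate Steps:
$N = \frac{4736687}{6247664}$ ($N = 1 + \frac{4532931 \frac{1}{-3123832}}{6} = 1 + \frac{4532931 \left(- \frac{1}{3123832}\right)}{6} = 1 + \frac{1}{6} \left(- \frac{4532931}{3123832}\right) = 1 - \frac{1510977}{6247664} = \frac{4736687}{6247664} \approx 0.75815$)
$u = 718302 + 2 \sqrt{286}$ ($u = \sqrt{87 + 1057} - -718302 = \sqrt{1144} + 718302 = 2 \sqrt{286} + 718302 = 718302 + 2 \sqrt{286} \approx 7.1834 \cdot 10^{5}$)
$\frac{u}{-3551888} - \frac{3776261}{N} = \frac{718302 + 2 \sqrt{286}}{-3551888} - \frac{3776261}{\frac{4736687}{6247664}} = \left(718302 + 2 \sqrt{286}\right) \left(- \frac{1}{3551888}\right) - \frac{23592809904304}{4736687} = \left(- \frac{359151}{1775944} - \frac{\sqrt{286}}{1775944}\right) - \frac{23592809904304}{4736687} = - \frac{41899510893875135713}{8412090857528} - \frac{\sqrt{286}}{1775944}$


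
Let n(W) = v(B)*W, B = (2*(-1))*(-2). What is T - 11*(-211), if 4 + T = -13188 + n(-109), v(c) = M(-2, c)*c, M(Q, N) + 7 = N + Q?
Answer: -8691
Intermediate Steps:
M(Q, N) = -7 + N + Q (M(Q, N) = -7 + (N + Q) = -7 + N + Q)
B = 4 (B = -2*(-2) = 4)
v(c) = c*(-9 + c) (v(c) = (-7 + c - 2)*c = (-9 + c)*c = c*(-9 + c))
n(W) = -20*W (n(W) = (4*(-9 + 4))*W = (4*(-5))*W = -20*W)
T = -11012 (T = -4 + (-13188 - 20*(-109)) = -4 + (-13188 + 2180) = -4 - 11008 = -11012)
T - 11*(-211) = -11012 - 11*(-211) = -11012 + 2321 = -8691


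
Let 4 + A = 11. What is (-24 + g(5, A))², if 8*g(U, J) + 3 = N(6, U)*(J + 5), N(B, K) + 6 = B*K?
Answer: 8649/64 ≈ 135.14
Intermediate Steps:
A = 7 (A = -4 + 11 = 7)
N(B, K) = -6 + B*K
g(U, J) = -3/8 + (-6 + 6*U)*(5 + J)/8 (g(U, J) = -3/8 + ((-6 + 6*U)*(J + 5))/8 = -3/8 + ((-6 + 6*U)*(5 + J))/8 = -3/8 + (-6 + 6*U)*(5 + J)/8)
(-24 + g(5, A))² = (-24 + (-33/8 + (15/4)*5 + (¾)*7*(-1 + 5)))² = (-24 + (-33/8 + 75/4 + (¾)*7*4))² = (-24 + (-33/8 + 75/4 + 21))² = (-24 + 285/8)² = (93/8)² = 8649/64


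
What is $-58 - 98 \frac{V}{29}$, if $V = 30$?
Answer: $- \frac{4622}{29} \approx -159.38$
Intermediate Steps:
$-58 - 98 \frac{V}{29} = -58 - 98 \cdot \frac{30}{29} = -58 - 98 \cdot 30 \cdot \frac{1}{29} = -58 - \frac{2940}{29} = - \frac{4622}{29}$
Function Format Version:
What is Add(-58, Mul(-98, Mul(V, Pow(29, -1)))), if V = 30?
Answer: Rational(-4622, 29) ≈ -159.38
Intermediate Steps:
Add(-58, Mul(-98, Mul(V, Pow(29, -1)))) = Add(-58, Mul(-98, Mul(30, Pow(29, -1)))) = Add(-58, Mul(-98, Mul(30, Rational(1, 29)))) = Add(-58, Mul(-98, Rational(30, 29))) = Add(-58, Rational(-2940, 29)) = Rational(-4622, 29)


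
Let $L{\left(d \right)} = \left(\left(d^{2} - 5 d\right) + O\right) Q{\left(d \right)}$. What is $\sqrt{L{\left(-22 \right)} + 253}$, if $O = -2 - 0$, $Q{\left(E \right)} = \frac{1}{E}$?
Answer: $\frac{\sqrt{27357}}{11} \approx 15.036$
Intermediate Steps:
$O = -2$ ($O = -2 + 0 = -2$)
$L{\left(d \right)} = \frac{-2 + d^{2} - 5 d}{d}$ ($L{\left(d \right)} = \frac{\left(d^{2} - 5 d\right) - 2}{d} = \frac{-2 + d^{2} - 5 d}{d}$)
$\sqrt{L{\left(-22 \right)} + 253} = \sqrt{\left(-5 - 22 - \frac{2}{-22}\right) + 253} = \sqrt{\left(-5 - 22 - - \frac{1}{11}\right) + 253} = \sqrt{\left(-5 - 22 + \frac{1}{11}\right) + 253} = \sqrt{- \frac{296}{11} + 253} = \sqrt{\frac{2487}{11}} = \frac{\sqrt{27357}}{11}$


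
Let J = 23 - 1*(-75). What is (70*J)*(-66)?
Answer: -452760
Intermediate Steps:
J = 98 (J = 23 + 75 = 98)
(70*J)*(-66) = (70*98)*(-66) = 6860*(-66) = -452760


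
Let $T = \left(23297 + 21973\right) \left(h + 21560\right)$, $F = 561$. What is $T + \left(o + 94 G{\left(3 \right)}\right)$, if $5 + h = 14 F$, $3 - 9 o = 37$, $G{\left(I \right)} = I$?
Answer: $\frac{11982111374}{9} \approx 1.3313 \cdot 10^{9}$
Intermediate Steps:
$o = - \frac{34}{9}$ ($o = \frac{1}{3} - \frac{37}{9} = - \frac{34}{9} \approx -3.7778$)
$h = 7849$ ($h = -5 + 14 \cdot 561 = -5 + 7854 = 7849$)
$T = 1331345430$ ($T = \left(23297 + 21973\right) \left(7849 + 21560\right) = 45270 \cdot 29409 = 1331345430$)
$T + \left(o + 94 G{\left(3 \right)}\right) = 1331345430 + \left(- \frac{34}{9} + 94 \cdot 3\right) = 1331345430 + \left(- \frac{34}{9} + 282\right) = 1331345430 + \frac{2504}{9} = \frac{11982111374}{9}$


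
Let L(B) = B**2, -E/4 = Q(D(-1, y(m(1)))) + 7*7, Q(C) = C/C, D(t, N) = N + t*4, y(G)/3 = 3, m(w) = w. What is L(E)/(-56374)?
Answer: -20000/28187 ≈ -0.70955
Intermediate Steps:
y(G) = 9 (y(G) = 3*3 = 9)
D(t, N) = N + 4*t
Q(C) = 1
E = -200 (E = -4*(1 + 7*7) = -4*(1 + 49) = -4*50 = -200)
L(E)/(-56374) = (-200)**2/(-56374) = 40000*(-1/56374) = -20000/28187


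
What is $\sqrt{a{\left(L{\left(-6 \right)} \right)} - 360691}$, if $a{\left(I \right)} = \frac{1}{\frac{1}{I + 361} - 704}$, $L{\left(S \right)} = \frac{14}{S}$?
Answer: $\frac{3 i \sqrt{22996366375671863}}{757501} \approx 600.58 i$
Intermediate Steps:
$a{\left(I \right)} = \frac{1}{-704 + \frac{1}{361 + I}}$ ($a{\left(I \right)} = \frac{1}{\frac{1}{361 + I} - 704} = \frac{1}{-704 + \frac{1}{361 + I}}$)
$\sqrt{a{\left(L{\left(-6 \right)} \right)} - 360691} = \sqrt{\frac{-361 - \frac{14}{-6}}{254143 + 704 \frac{14}{-6}} - 360691} = \sqrt{\frac{-361 - 14 \left(- \frac{1}{6}\right)}{254143 + 704 \cdot 14 \left(- \frac{1}{6}\right)} - 360691} = \sqrt{\frac{-361 - - \frac{7}{3}}{254143 + 704 \left(- \frac{7}{3}\right)} - 360691} = \sqrt{\frac{-361 + \frac{7}{3}}{254143 - \frac{4928}{3}} - 360691} = \sqrt{\frac{1}{\frac{757501}{3}} \left(- \frac{1076}{3}\right) - 360691} = \sqrt{\frac{3}{757501} \left(- \frac{1076}{3}\right) - 360691} = \sqrt{- \frac{1076}{757501} - 360691} = \sqrt{- \frac{273223794267}{757501}} = \frac{3 i \sqrt{22996366375671863}}{757501}$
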